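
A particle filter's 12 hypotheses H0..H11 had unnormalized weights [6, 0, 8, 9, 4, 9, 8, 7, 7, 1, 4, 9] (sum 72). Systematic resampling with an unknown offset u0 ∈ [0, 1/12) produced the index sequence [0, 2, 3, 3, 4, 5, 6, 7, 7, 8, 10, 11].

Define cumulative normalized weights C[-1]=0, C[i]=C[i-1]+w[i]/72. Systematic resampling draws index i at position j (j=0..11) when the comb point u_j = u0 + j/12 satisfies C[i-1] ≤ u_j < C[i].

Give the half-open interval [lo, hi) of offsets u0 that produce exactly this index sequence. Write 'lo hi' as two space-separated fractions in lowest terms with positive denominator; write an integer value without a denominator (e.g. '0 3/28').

C = [1/12, 1/12, 7/36, 23/72, 3/8, 1/2, 11/18, 17/24, 29/36, 59/72, 7/8, 1]
j=0 picked index 0: u0 ∈ [0, 1/12)
j=1 picked index 2: u0 ∈ [0, 1/9)
j=2 picked index 3: u0 ∈ [1/36, 11/72)
j=3 picked index 3: u0 ∈ [-1/18, 5/72)
j=4 picked index 4: u0 ∈ [-1/72, 1/24)
j=5 picked index 5: u0 ∈ [-1/24, 1/12)
j=6 picked index 6: u0 ∈ [0, 1/9)
j=7 picked index 7: u0 ∈ [1/36, 1/8)
j=8 picked index 7: u0 ∈ [-1/18, 1/24)
j=9 picked index 8: u0 ∈ [-1/24, 1/18)
j=10 picked index 10: u0 ∈ [-1/72, 1/24)
j=11 picked index 11: u0 ∈ [-1/24, 1/12)
intersection: [1/36, 1/24)

1/36 1/24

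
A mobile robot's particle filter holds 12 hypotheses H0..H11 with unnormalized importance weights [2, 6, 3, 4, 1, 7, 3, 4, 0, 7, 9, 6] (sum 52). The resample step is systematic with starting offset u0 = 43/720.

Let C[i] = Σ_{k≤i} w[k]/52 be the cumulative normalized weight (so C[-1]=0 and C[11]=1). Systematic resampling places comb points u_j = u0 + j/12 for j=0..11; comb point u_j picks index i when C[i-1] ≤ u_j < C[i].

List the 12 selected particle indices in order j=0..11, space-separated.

1 1 3 5 5 6 7 9 10 10 11 11

C = [1/26, 2/13, 11/52, 15/52, 4/13, 23/52, 1/2, 15/26, 15/26, 37/52, 23/26, 1]
j=0: u_0=43/720 ∈ [1/26, 2/13) → index 1
j=1: u_1=103/720 ∈ [1/26, 2/13) → index 1
j=2: u_2=163/720 ∈ [11/52, 15/52) → index 3
j=3: u_3=223/720 ∈ [4/13, 23/52) → index 5
j=4: u_4=283/720 ∈ [4/13, 23/52) → index 5
j=5: u_5=343/720 ∈ [23/52, 1/2) → index 6
j=6: u_6=403/720 ∈ [1/2, 15/26) → index 7
j=7: u_7=463/720 ∈ [15/26, 37/52) → index 9
j=8: u_8=523/720 ∈ [37/52, 23/26) → index 10
j=9: u_9=583/720 ∈ [37/52, 23/26) → index 10
j=10: u_10=643/720 ∈ [23/26, 1) → index 11
j=11: u_11=703/720 ∈ [23/26, 1) → index 11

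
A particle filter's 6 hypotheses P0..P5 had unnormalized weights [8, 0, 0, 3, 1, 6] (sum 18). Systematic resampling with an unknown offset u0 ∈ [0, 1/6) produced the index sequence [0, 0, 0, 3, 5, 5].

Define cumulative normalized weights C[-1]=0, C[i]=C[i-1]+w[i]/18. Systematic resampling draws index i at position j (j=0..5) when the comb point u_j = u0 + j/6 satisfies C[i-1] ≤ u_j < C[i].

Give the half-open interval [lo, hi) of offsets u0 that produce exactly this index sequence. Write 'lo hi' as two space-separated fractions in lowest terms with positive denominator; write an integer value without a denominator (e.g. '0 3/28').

0 1/9

C = [4/9, 4/9, 4/9, 11/18, 2/3, 1]
j=0 picked index 0: u0 ∈ [0, 4/9)
j=1 picked index 0: u0 ∈ [-1/6, 5/18)
j=2 picked index 0: u0 ∈ [-1/3, 1/9)
j=3 picked index 3: u0 ∈ [-1/18, 1/9)
j=4 picked index 5: u0 ∈ [0, 1/3)
j=5 picked index 5: u0 ∈ [-1/6, 1/6)
intersection: [0, 1/9)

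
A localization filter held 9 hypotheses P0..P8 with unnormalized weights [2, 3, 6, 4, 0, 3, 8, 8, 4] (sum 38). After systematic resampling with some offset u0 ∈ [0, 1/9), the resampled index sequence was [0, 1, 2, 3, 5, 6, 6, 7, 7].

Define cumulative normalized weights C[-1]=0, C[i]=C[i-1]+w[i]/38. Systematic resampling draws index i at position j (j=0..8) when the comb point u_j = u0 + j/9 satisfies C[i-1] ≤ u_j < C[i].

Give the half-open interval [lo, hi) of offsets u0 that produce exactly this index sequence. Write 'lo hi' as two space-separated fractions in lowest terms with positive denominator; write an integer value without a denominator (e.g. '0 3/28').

0 1/171

C = [1/19, 5/38, 11/38, 15/38, 15/38, 9/19, 13/19, 17/19, 1]
j=0 picked index 0: u0 ∈ [0, 1/19)
j=1 picked index 1: u0 ∈ [-10/171, 7/342)
j=2 picked index 2: u0 ∈ [-31/342, 23/342)
j=3 picked index 3: u0 ∈ [-5/114, 7/114)
j=4 picked index 5: u0 ∈ [-17/342, 5/171)
j=5 picked index 6: u0 ∈ [-14/171, 22/171)
j=6 picked index 6: u0 ∈ [-11/57, 1/57)
j=7 picked index 7: u0 ∈ [-16/171, 20/171)
j=8 picked index 7: u0 ∈ [-35/171, 1/171)
intersection: [0, 1/171)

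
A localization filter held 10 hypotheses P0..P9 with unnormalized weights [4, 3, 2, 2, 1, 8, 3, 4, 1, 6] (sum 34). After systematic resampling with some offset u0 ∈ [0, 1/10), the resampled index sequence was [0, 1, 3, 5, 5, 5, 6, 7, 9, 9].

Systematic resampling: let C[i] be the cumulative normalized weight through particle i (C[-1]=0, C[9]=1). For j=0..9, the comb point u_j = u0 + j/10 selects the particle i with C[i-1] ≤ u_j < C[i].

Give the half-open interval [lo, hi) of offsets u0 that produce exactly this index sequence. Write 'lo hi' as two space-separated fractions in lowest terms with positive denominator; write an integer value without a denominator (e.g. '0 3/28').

11/170 13/170

C = [2/17, 7/34, 9/34, 11/34, 6/17, 10/17, 23/34, 27/34, 14/17, 1]
j=0 picked index 0: u0 ∈ [0, 2/17)
j=1 picked index 1: u0 ∈ [3/170, 9/85)
j=2 picked index 3: u0 ∈ [11/170, 21/170)
j=3 picked index 5: u0 ∈ [9/170, 49/170)
j=4 picked index 5: u0 ∈ [-4/85, 16/85)
j=5 picked index 5: u0 ∈ [-5/34, 3/34)
j=6 picked index 6: u0 ∈ [-1/85, 13/170)
j=7 picked index 7: u0 ∈ [-2/85, 8/85)
j=8 picked index 9: u0 ∈ [2/85, 1/5)
j=9 picked index 9: u0 ∈ [-13/170, 1/10)
intersection: [11/170, 13/170)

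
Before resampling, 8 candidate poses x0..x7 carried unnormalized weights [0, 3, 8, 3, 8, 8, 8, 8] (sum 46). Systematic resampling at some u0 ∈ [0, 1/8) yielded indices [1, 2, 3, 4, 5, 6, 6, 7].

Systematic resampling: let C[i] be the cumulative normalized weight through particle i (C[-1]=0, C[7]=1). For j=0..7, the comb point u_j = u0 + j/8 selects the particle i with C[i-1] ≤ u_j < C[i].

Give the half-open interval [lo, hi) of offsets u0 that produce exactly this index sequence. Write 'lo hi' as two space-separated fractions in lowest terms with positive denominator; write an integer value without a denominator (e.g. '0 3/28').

5/184 5/92

C = [0, 3/46, 11/46, 7/23, 11/23, 15/23, 19/23, 1]
j=0 picked index 1: u0 ∈ [0, 3/46)
j=1 picked index 2: u0 ∈ [-11/184, 21/184)
j=2 picked index 3: u0 ∈ [-1/92, 5/92)
j=3 picked index 4: u0 ∈ [-13/184, 19/184)
j=4 picked index 5: u0 ∈ [-1/46, 7/46)
j=5 picked index 6: u0 ∈ [5/184, 37/184)
j=6 picked index 6: u0 ∈ [-9/92, 7/92)
j=7 picked index 7: u0 ∈ [-9/184, 1/8)
intersection: [5/184, 5/92)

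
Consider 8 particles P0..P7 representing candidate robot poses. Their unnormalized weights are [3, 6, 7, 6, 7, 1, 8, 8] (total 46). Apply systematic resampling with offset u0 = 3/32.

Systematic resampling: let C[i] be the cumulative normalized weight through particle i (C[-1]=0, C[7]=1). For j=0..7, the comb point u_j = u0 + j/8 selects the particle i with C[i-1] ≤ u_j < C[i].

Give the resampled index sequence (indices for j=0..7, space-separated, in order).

1 2 2 3 4 6 7 7

C = [3/46, 9/46, 8/23, 11/23, 29/46, 15/23, 19/23, 1]
j=0: u_0=3/32 ∈ [3/46, 9/46) → index 1
j=1: u_1=7/32 ∈ [9/46, 8/23) → index 2
j=2: u_2=11/32 ∈ [9/46, 8/23) → index 2
j=3: u_3=15/32 ∈ [8/23, 11/23) → index 3
j=4: u_4=19/32 ∈ [11/23, 29/46) → index 4
j=5: u_5=23/32 ∈ [15/23, 19/23) → index 6
j=6: u_6=27/32 ∈ [19/23, 1) → index 7
j=7: u_7=31/32 ∈ [19/23, 1) → index 7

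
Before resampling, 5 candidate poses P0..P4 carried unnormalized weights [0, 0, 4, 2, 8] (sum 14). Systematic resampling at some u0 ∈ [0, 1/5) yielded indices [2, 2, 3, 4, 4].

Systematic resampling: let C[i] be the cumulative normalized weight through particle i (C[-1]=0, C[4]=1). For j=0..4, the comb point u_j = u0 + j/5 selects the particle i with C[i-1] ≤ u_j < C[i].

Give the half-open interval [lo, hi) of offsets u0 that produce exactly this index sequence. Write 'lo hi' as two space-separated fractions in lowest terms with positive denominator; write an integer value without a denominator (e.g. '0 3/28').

C = [0, 0, 2/7, 3/7, 1]
j=0 picked index 2: u0 ∈ [0, 2/7)
j=1 picked index 2: u0 ∈ [-1/5, 3/35)
j=2 picked index 3: u0 ∈ [-4/35, 1/35)
j=3 picked index 4: u0 ∈ [-6/35, 2/5)
j=4 picked index 4: u0 ∈ [-13/35, 1/5)
intersection: [0, 1/35)

0 1/35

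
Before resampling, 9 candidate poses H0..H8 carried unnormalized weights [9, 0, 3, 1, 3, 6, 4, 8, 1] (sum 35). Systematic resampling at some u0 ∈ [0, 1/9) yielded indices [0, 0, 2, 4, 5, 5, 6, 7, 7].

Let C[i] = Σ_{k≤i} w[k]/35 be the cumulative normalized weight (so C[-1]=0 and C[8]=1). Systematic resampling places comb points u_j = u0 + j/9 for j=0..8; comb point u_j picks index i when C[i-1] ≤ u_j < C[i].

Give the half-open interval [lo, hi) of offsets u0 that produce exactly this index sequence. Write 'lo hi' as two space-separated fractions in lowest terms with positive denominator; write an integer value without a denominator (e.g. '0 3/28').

C = [9/35, 9/35, 12/35, 13/35, 16/35, 22/35, 26/35, 34/35, 1]
j=0 picked index 0: u0 ∈ [0, 9/35)
j=1 picked index 0: u0 ∈ [-1/9, 46/315)
j=2 picked index 2: u0 ∈ [11/315, 38/315)
j=3 picked index 4: u0 ∈ [4/105, 13/105)
j=4 picked index 5: u0 ∈ [4/315, 58/315)
j=5 picked index 5: u0 ∈ [-31/315, 23/315)
j=6 picked index 6: u0 ∈ [-4/105, 8/105)
j=7 picked index 7: u0 ∈ [-11/315, 61/315)
j=8 picked index 7: u0 ∈ [-46/315, 26/315)
intersection: [4/105, 23/315)

4/105 23/315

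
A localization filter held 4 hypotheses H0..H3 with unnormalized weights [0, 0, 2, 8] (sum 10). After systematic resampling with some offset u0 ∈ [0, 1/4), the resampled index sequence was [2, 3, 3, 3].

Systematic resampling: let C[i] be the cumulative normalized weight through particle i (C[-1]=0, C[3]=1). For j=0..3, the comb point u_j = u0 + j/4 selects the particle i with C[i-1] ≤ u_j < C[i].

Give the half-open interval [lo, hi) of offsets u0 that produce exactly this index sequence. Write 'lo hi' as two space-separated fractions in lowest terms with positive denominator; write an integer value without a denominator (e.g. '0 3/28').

C = [0, 0, 1/5, 1]
j=0 picked index 2: u0 ∈ [0, 1/5)
j=1 picked index 3: u0 ∈ [-1/20, 3/4)
j=2 picked index 3: u0 ∈ [-3/10, 1/2)
j=3 picked index 3: u0 ∈ [-11/20, 1/4)
intersection: [0, 1/5)

0 1/5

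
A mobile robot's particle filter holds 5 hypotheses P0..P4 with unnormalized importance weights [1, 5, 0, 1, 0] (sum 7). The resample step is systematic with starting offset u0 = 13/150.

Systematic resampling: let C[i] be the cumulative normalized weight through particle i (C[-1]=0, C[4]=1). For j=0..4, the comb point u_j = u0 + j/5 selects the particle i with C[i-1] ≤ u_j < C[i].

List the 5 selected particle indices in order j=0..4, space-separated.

C = [1/7, 6/7, 6/7, 1, 1]
j=0: u_0=13/150 ∈ [0, 1/7) → index 0
j=1: u_1=43/150 ∈ [1/7, 6/7) → index 1
j=2: u_2=73/150 ∈ [1/7, 6/7) → index 1
j=3: u_3=103/150 ∈ [1/7, 6/7) → index 1
j=4: u_4=133/150 ∈ [6/7, 1) → index 3

0 1 1 1 3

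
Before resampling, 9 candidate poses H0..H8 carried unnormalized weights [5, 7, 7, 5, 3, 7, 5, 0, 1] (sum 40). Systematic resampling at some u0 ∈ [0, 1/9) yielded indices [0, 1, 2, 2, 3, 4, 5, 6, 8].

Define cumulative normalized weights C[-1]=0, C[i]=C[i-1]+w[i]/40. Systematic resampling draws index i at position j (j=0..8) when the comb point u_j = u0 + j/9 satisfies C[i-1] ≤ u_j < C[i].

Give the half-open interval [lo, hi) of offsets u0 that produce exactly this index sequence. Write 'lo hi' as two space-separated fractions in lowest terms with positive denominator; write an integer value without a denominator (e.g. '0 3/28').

31/360 1/9

C = [1/8, 3/10, 19/40, 3/5, 27/40, 17/20, 39/40, 39/40, 1]
j=0 picked index 0: u0 ∈ [0, 1/8)
j=1 picked index 1: u0 ∈ [1/72, 17/90)
j=2 picked index 2: u0 ∈ [7/90, 91/360)
j=3 picked index 2: u0 ∈ [-1/30, 17/120)
j=4 picked index 3: u0 ∈ [11/360, 7/45)
j=5 picked index 4: u0 ∈ [2/45, 43/360)
j=6 picked index 5: u0 ∈ [1/120, 11/60)
j=7 picked index 6: u0 ∈ [13/180, 71/360)
j=8 picked index 8: u0 ∈ [31/360, 1/9)
intersection: [31/360, 1/9)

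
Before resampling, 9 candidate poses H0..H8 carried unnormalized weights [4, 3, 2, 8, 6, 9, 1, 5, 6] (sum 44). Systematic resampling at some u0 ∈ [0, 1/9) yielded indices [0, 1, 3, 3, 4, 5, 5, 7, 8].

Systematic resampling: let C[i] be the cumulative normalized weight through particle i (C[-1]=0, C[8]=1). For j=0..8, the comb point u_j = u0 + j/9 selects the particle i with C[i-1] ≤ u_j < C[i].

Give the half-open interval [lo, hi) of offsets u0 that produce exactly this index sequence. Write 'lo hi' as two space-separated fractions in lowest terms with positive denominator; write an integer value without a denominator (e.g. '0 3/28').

C = [1/11, 7/44, 9/44, 17/44, 23/44, 8/11, 3/4, 19/22, 1]
j=0 picked index 0: u0 ∈ [0, 1/11)
j=1 picked index 1: u0 ∈ [-2/99, 19/396)
j=2 picked index 3: u0 ∈ [-7/396, 65/396)
j=3 picked index 3: u0 ∈ [-17/132, 7/132)
j=4 picked index 4: u0 ∈ [-23/396, 31/396)
j=5 picked index 5: u0 ∈ [-13/396, 17/99)
j=6 picked index 5: u0 ∈ [-19/132, 2/33)
j=7 picked index 7: u0 ∈ [-1/36, 17/198)
j=8 picked index 8: u0 ∈ [-5/198, 1/9)
intersection: [0, 19/396)

0 19/396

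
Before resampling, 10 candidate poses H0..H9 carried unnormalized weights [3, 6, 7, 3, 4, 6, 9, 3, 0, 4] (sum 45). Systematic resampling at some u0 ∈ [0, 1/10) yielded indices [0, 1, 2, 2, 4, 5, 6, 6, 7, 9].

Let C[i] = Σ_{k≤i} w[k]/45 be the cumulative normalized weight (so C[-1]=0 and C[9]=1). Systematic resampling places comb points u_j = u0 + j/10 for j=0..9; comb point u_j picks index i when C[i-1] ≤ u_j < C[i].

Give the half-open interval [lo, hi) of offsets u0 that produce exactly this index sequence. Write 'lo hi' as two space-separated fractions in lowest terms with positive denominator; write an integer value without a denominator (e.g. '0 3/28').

C = [1/15, 1/5, 16/45, 19/45, 23/45, 29/45, 38/45, 41/45, 41/45, 1]
j=0 picked index 0: u0 ∈ [0, 1/15)
j=1 picked index 1: u0 ∈ [-1/30, 1/10)
j=2 picked index 2: u0 ∈ [0, 7/45)
j=3 picked index 2: u0 ∈ [-1/10, 1/18)
j=4 picked index 4: u0 ∈ [1/45, 1/9)
j=5 picked index 5: u0 ∈ [1/90, 13/90)
j=6 picked index 6: u0 ∈ [2/45, 11/45)
j=7 picked index 6: u0 ∈ [-1/18, 13/90)
j=8 picked index 7: u0 ∈ [2/45, 1/9)
j=9 picked index 9: u0 ∈ [1/90, 1/10)
intersection: [2/45, 1/18)

2/45 1/18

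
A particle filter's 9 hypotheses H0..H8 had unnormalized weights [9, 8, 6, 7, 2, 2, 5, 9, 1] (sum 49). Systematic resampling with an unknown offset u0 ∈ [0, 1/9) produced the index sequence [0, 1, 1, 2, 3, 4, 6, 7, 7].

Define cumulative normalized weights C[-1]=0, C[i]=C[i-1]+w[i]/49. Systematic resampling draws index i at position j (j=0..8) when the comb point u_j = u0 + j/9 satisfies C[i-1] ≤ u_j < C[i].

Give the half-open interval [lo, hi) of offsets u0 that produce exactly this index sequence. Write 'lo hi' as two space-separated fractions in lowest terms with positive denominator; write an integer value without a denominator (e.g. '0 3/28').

C = [9/49, 17/49, 23/49, 30/49, 32/49, 34/49, 39/49, 48/49, 1]
j=0 picked index 0: u0 ∈ [0, 9/49)
j=1 picked index 1: u0 ∈ [32/441, 104/441)
j=2 picked index 1: u0 ∈ [-17/441, 55/441)
j=3 picked index 2: u0 ∈ [2/147, 20/147)
j=4 picked index 3: u0 ∈ [11/441, 74/441)
j=5 picked index 4: u0 ∈ [25/441, 43/441)
j=6 picked index 6: u0 ∈ [4/147, 19/147)
j=7 picked index 7: u0 ∈ [8/441, 89/441)
j=8 picked index 7: u0 ∈ [-41/441, 40/441)
intersection: [32/441, 40/441)

32/441 40/441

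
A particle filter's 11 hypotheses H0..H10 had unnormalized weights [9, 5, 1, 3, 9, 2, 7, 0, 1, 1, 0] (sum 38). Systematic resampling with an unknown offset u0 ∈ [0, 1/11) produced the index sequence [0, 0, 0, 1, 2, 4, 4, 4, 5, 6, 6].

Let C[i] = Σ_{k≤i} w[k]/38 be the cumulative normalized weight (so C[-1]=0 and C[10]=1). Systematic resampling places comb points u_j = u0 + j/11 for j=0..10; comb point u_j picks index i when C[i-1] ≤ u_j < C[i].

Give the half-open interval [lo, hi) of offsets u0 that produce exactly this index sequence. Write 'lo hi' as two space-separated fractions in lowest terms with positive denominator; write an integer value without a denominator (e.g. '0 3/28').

4/209 13/418

C = [9/38, 7/19, 15/38, 9/19, 27/38, 29/38, 18/19, 18/19, 37/38, 1, 1]
j=0 picked index 0: u0 ∈ [0, 9/38)
j=1 picked index 0: u0 ∈ [-1/11, 61/418)
j=2 picked index 0: u0 ∈ [-2/11, 23/418)
j=3 picked index 1: u0 ∈ [-15/418, 20/209)
j=4 picked index 2: u0 ∈ [1/209, 13/418)
j=5 picked index 4: u0 ∈ [4/209, 107/418)
j=6 picked index 4: u0 ∈ [-15/209, 69/418)
j=7 picked index 4: u0 ∈ [-34/209, 31/418)
j=8 picked index 5: u0 ∈ [-7/418, 15/418)
j=9 picked index 6: u0 ∈ [-23/418, 27/209)
j=10 picked index 6: u0 ∈ [-61/418, 8/209)
intersection: [4/209, 13/418)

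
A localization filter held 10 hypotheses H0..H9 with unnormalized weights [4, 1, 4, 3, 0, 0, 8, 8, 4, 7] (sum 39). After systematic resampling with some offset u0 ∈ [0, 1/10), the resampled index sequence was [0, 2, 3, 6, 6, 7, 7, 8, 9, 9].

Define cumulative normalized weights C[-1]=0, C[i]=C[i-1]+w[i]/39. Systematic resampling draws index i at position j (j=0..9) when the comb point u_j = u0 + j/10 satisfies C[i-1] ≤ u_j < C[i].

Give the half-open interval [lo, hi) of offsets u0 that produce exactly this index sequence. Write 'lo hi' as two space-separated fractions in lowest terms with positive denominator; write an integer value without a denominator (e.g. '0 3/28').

C = [4/39, 5/39, 3/13, 4/13, 4/13, 4/13, 20/39, 28/39, 32/39, 1]
j=0 picked index 0: u0 ∈ [0, 4/39)
j=1 picked index 2: u0 ∈ [11/390, 17/130)
j=2 picked index 3: u0 ∈ [2/65, 7/65)
j=3 picked index 6: u0 ∈ [1/130, 83/390)
j=4 picked index 6: u0 ∈ [-6/65, 22/195)
j=5 picked index 7: u0 ∈ [1/78, 17/78)
j=6 picked index 7: u0 ∈ [-17/195, 23/195)
j=7 picked index 8: u0 ∈ [7/390, 47/390)
j=8 picked index 9: u0 ∈ [4/195, 1/5)
j=9 picked index 9: u0 ∈ [-31/390, 1/10)
intersection: [2/65, 1/10)

2/65 1/10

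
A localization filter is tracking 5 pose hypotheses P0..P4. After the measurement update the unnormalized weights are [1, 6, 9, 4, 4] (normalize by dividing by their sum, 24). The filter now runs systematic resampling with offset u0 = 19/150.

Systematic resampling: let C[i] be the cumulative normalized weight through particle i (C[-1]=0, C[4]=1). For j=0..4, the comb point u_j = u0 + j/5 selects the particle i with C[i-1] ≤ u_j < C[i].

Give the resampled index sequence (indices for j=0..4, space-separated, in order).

C = [1/24, 7/24, 2/3, 5/6, 1]
j=0: u_0=19/150 ∈ [1/24, 7/24) → index 1
j=1: u_1=49/150 ∈ [7/24, 2/3) → index 2
j=2: u_2=79/150 ∈ [7/24, 2/3) → index 2
j=3: u_3=109/150 ∈ [2/3, 5/6) → index 3
j=4: u_4=139/150 ∈ [5/6, 1) → index 4

1 2 2 3 4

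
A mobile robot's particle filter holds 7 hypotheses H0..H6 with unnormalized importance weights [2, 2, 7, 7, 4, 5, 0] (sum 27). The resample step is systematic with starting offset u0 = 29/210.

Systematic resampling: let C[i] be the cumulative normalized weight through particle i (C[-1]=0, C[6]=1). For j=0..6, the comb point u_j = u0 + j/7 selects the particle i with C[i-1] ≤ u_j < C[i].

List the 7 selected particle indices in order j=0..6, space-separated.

C = [2/27, 4/27, 11/27, 2/3, 22/27, 1, 1]
j=0: u_0=29/210 ∈ [2/27, 4/27) → index 1
j=1: u_1=59/210 ∈ [4/27, 11/27) → index 2
j=2: u_2=89/210 ∈ [11/27, 2/3) → index 3
j=3: u_3=17/30 ∈ [11/27, 2/3) → index 3
j=4: u_4=149/210 ∈ [2/3, 22/27) → index 4
j=5: u_5=179/210 ∈ [22/27, 1) → index 5
j=6: u_6=209/210 ∈ [22/27, 1) → index 5

1 2 3 3 4 5 5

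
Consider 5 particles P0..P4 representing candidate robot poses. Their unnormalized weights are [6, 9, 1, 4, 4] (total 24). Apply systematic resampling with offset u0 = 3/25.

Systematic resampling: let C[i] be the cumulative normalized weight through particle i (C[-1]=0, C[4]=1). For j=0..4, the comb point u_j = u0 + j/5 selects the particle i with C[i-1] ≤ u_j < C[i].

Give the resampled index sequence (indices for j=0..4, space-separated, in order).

0 1 1 3 4

C = [1/4, 5/8, 2/3, 5/6, 1]
j=0: u_0=3/25 ∈ [0, 1/4) → index 0
j=1: u_1=8/25 ∈ [1/4, 5/8) → index 1
j=2: u_2=13/25 ∈ [1/4, 5/8) → index 1
j=3: u_3=18/25 ∈ [2/3, 5/6) → index 3
j=4: u_4=23/25 ∈ [5/6, 1) → index 4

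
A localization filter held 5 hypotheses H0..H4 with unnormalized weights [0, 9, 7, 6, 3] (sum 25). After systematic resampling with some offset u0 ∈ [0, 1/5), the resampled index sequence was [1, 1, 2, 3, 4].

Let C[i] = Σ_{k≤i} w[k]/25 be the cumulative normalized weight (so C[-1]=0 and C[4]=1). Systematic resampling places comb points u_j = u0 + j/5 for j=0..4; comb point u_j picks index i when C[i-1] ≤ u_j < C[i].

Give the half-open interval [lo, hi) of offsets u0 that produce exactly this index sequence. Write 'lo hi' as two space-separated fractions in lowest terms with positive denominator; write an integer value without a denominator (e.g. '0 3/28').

C = [0, 9/25, 16/25, 22/25, 1]
j=0 picked index 1: u0 ∈ [0, 9/25)
j=1 picked index 1: u0 ∈ [-1/5, 4/25)
j=2 picked index 2: u0 ∈ [-1/25, 6/25)
j=3 picked index 3: u0 ∈ [1/25, 7/25)
j=4 picked index 4: u0 ∈ [2/25, 1/5)
intersection: [2/25, 4/25)

2/25 4/25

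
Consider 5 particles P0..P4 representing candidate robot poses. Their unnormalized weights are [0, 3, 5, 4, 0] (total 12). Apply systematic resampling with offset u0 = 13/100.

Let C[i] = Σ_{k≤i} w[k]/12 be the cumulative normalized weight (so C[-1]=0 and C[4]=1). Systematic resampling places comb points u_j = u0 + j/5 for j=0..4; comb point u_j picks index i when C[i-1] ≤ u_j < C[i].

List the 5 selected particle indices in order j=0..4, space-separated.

C = [0, 1/4, 2/3, 1, 1]
j=0: u_0=13/100 ∈ [0, 1/4) → index 1
j=1: u_1=33/100 ∈ [1/4, 2/3) → index 2
j=2: u_2=53/100 ∈ [1/4, 2/3) → index 2
j=3: u_3=73/100 ∈ [2/3, 1) → index 3
j=4: u_4=93/100 ∈ [2/3, 1) → index 3

1 2 2 3 3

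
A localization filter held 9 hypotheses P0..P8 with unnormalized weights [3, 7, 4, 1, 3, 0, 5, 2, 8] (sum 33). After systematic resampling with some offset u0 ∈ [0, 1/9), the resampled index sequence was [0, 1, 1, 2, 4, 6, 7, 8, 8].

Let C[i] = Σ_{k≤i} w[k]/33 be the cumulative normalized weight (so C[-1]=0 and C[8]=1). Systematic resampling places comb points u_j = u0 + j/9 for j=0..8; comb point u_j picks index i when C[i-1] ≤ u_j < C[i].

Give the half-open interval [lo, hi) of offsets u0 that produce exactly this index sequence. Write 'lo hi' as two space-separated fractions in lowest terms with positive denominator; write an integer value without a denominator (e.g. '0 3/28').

C = [1/11, 10/33, 14/33, 5/11, 6/11, 6/11, 23/33, 25/33, 1]
j=0 picked index 0: u0 ∈ [0, 1/11)
j=1 picked index 1: u0 ∈ [-2/99, 19/99)
j=2 picked index 1: u0 ∈ [-13/99, 8/99)
j=3 picked index 2: u0 ∈ [-1/33, 1/11)
j=4 picked index 4: u0 ∈ [1/99, 10/99)
j=5 picked index 6: u0 ∈ [-1/99, 14/99)
j=6 picked index 7: u0 ∈ [1/33, 1/11)
j=7 picked index 8: u0 ∈ [-2/99, 2/9)
j=8 picked index 8: u0 ∈ [-13/99, 1/9)
intersection: [1/33, 8/99)

1/33 8/99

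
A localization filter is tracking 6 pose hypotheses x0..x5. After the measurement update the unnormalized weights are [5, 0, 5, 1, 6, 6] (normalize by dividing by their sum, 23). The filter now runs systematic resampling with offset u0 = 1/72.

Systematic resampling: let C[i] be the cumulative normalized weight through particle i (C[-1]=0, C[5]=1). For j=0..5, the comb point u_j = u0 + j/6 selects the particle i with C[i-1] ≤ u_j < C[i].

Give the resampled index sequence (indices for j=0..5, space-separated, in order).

0 0 2 4 4 5

C = [5/23, 5/23, 10/23, 11/23, 17/23, 1]
j=0: u_0=1/72 ∈ [0, 5/23) → index 0
j=1: u_1=13/72 ∈ [0, 5/23) → index 0
j=2: u_2=25/72 ∈ [5/23, 10/23) → index 2
j=3: u_3=37/72 ∈ [11/23, 17/23) → index 4
j=4: u_4=49/72 ∈ [11/23, 17/23) → index 4
j=5: u_5=61/72 ∈ [17/23, 1) → index 5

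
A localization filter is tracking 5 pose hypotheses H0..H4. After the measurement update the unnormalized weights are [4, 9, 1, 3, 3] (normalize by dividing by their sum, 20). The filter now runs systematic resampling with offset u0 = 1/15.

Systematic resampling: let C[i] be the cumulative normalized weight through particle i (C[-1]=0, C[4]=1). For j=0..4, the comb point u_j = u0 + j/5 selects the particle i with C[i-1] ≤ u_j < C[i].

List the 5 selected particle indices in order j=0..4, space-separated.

0 1 1 2 4

C = [1/5, 13/20, 7/10, 17/20, 1]
j=0: u_0=1/15 ∈ [0, 1/5) → index 0
j=1: u_1=4/15 ∈ [1/5, 13/20) → index 1
j=2: u_2=7/15 ∈ [1/5, 13/20) → index 1
j=3: u_3=2/3 ∈ [13/20, 7/10) → index 2
j=4: u_4=13/15 ∈ [17/20, 1) → index 4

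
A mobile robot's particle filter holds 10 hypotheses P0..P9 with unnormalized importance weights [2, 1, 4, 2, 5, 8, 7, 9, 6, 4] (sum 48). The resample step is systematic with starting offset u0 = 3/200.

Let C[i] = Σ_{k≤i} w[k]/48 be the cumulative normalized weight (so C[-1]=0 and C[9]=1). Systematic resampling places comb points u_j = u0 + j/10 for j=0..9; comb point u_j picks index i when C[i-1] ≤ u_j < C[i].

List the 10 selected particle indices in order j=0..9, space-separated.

0 2 4 5 5 6 7 7 8 8

C = [1/24, 1/16, 7/48, 3/16, 7/24, 11/24, 29/48, 19/24, 11/12, 1]
j=0: u_0=3/200 ∈ [0, 1/24) → index 0
j=1: u_1=23/200 ∈ [1/16, 7/48) → index 2
j=2: u_2=43/200 ∈ [3/16, 7/24) → index 4
j=3: u_3=63/200 ∈ [7/24, 11/24) → index 5
j=4: u_4=83/200 ∈ [7/24, 11/24) → index 5
j=5: u_5=103/200 ∈ [11/24, 29/48) → index 6
j=6: u_6=123/200 ∈ [29/48, 19/24) → index 7
j=7: u_7=143/200 ∈ [29/48, 19/24) → index 7
j=8: u_8=163/200 ∈ [19/24, 11/12) → index 8
j=9: u_9=183/200 ∈ [19/24, 11/12) → index 8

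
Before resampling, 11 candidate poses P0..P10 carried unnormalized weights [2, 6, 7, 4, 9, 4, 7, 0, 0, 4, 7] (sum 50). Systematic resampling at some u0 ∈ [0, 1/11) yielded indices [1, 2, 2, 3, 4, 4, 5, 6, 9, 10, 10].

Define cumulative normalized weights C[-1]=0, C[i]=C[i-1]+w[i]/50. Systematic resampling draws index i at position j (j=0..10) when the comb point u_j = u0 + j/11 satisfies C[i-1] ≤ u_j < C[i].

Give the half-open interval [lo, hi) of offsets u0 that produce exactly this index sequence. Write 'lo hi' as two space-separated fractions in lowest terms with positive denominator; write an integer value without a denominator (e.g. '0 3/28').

19/275 1/11

C = [1/25, 4/25, 3/10, 19/50, 14/25, 16/25, 39/50, 39/50, 39/50, 43/50, 1]
j=0 picked index 1: u0 ∈ [1/25, 4/25)
j=1 picked index 2: u0 ∈ [19/275, 23/110)
j=2 picked index 2: u0 ∈ [-6/275, 13/110)
j=3 picked index 3: u0 ∈ [3/110, 59/550)
j=4 picked index 4: u0 ∈ [9/550, 54/275)
j=5 picked index 4: u0 ∈ [-41/550, 29/275)
j=6 picked index 5: u0 ∈ [4/275, 26/275)
j=7 picked index 6: u0 ∈ [1/275, 79/550)
j=8 picked index 9: u0 ∈ [29/550, 73/550)
j=9 picked index 10: u0 ∈ [23/550, 2/11)
j=10 picked index 10: u0 ∈ [-27/550, 1/11)
intersection: [19/275, 1/11)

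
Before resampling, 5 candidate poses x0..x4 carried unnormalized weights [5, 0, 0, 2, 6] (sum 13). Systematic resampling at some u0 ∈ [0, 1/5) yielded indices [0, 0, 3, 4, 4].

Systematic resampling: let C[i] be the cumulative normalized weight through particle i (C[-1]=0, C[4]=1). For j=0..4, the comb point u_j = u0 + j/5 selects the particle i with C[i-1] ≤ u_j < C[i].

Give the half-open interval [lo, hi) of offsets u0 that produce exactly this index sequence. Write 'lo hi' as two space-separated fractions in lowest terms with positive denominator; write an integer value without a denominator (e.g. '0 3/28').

0 9/65

C = [5/13, 5/13, 5/13, 7/13, 1]
j=0 picked index 0: u0 ∈ [0, 5/13)
j=1 picked index 0: u0 ∈ [-1/5, 12/65)
j=2 picked index 3: u0 ∈ [-1/65, 9/65)
j=3 picked index 4: u0 ∈ [-4/65, 2/5)
j=4 picked index 4: u0 ∈ [-17/65, 1/5)
intersection: [0, 9/65)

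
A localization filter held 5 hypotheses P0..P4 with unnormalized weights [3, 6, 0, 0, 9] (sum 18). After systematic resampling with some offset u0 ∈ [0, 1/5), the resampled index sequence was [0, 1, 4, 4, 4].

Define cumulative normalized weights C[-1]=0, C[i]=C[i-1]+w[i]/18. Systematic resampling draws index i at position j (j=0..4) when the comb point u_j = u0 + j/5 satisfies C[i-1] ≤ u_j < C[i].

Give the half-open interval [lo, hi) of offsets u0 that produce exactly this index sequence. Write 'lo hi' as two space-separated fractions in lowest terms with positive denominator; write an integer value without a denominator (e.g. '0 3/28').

C = [1/6, 1/2, 1/2, 1/2, 1]
j=0 picked index 0: u0 ∈ [0, 1/6)
j=1 picked index 1: u0 ∈ [-1/30, 3/10)
j=2 picked index 4: u0 ∈ [1/10, 3/5)
j=3 picked index 4: u0 ∈ [-1/10, 2/5)
j=4 picked index 4: u0 ∈ [-3/10, 1/5)
intersection: [1/10, 1/6)

1/10 1/6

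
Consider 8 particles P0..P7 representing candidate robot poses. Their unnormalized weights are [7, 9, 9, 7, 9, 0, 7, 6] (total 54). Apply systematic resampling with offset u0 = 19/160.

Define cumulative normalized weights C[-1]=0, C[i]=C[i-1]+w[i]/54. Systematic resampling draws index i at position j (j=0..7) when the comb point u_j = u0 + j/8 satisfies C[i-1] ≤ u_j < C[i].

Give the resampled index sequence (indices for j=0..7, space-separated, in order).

0 1 2 3 4 4 6 7

C = [7/54, 8/27, 25/54, 16/27, 41/54, 41/54, 8/9, 1]
j=0: u_0=19/160 ∈ [0, 7/54) → index 0
j=1: u_1=39/160 ∈ [7/54, 8/27) → index 1
j=2: u_2=59/160 ∈ [8/27, 25/54) → index 2
j=3: u_3=79/160 ∈ [25/54, 16/27) → index 3
j=4: u_4=99/160 ∈ [16/27, 41/54) → index 4
j=5: u_5=119/160 ∈ [16/27, 41/54) → index 4
j=6: u_6=139/160 ∈ [41/54, 8/9) → index 6
j=7: u_7=159/160 ∈ [8/9, 1) → index 7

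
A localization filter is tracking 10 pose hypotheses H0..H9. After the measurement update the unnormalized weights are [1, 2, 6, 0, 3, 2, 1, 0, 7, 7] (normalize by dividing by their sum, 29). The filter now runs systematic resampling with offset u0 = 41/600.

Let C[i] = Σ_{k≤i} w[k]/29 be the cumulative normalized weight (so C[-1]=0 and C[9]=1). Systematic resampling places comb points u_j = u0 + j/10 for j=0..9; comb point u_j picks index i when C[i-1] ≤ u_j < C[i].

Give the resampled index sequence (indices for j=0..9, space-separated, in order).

C = [1/29, 3/29, 9/29, 9/29, 12/29, 14/29, 15/29, 15/29, 22/29, 1]
j=0: u_0=41/600 ∈ [1/29, 3/29) → index 1
j=1: u_1=101/600 ∈ [3/29, 9/29) → index 2
j=2: u_2=161/600 ∈ [3/29, 9/29) → index 2
j=3: u_3=221/600 ∈ [9/29, 12/29) → index 4
j=4: u_4=281/600 ∈ [12/29, 14/29) → index 5
j=5: u_5=341/600 ∈ [15/29, 22/29) → index 8
j=6: u_6=401/600 ∈ [15/29, 22/29) → index 8
j=7: u_7=461/600 ∈ [22/29, 1) → index 9
j=8: u_8=521/600 ∈ [22/29, 1) → index 9
j=9: u_9=581/600 ∈ [22/29, 1) → index 9

1 2 2 4 5 8 8 9 9 9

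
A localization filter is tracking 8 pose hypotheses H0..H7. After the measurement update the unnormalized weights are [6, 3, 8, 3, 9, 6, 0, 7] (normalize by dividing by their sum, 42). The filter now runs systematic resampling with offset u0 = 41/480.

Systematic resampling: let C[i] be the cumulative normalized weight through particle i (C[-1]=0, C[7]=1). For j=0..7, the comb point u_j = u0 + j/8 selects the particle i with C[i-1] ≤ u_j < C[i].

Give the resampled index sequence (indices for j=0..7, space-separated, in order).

C = [1/7, 3/14, 17/42, 10/21, 29/42, 5/6, 5/6, 1]
j=0: u_0=41/480 ∈ [0, 1/7) → index 0
j=1: u_1=101/480 ∈ [1/7, 3/14) → index 1
j=2: u_2=161/480 ∈ [3/14, 17/42) → index 2
j=3: u_3=221/480 ∈ [17/42, 10/21) → index 3
j=4: u_4=281/480 ∈ [10/21, 29/42) → index 4
j=5: u_5=341/480 ∈ [29/42, 5/6) → index 5
j=6: u_6=401/480 ∈ [5/6, 1) → index 7
j=7: u_7=461/480 ∈ [5/6, 1) → index 7

0 1 2 3 4 5 7 7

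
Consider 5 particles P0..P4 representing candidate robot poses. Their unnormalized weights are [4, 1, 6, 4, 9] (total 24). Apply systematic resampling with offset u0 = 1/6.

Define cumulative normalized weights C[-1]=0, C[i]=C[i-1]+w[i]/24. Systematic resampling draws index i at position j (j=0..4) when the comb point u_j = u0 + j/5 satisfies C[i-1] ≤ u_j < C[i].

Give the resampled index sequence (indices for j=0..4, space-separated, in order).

C = [1/6, 5/24, 11/24, 5/8, 1]
j=0: u_0=1/6 ∈ [1/6, 5/24) → index 1
j=1: u_1=11/30 ∈ [5/24, 11/24) → index 2
j=2: u_2=17/30 ∈ [11/24, 5/8) → index 3
j=3: u_3=23/30 ∈ [5/8, 1) → index 4
j=4: u_4=29/30 ∈ [5/8, 1) → index 4

1 2 3 4 4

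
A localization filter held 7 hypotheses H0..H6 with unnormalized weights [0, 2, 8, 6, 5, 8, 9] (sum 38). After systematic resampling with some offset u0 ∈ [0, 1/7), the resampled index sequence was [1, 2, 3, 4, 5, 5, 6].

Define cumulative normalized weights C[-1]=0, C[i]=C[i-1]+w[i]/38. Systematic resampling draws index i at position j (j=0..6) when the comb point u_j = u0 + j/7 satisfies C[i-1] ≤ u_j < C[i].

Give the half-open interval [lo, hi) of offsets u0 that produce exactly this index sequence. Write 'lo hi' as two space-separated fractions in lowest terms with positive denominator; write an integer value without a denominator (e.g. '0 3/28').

0 13/266

C = [0, 1/19, 5/19, 8/19, 21/38, 29/38, 1]
j=0 picked index 1: u0 ∈ [0, 1/19)
j=1 picked index 2: u0 ∈ [-12/133, 16/133)
j=2 picked index 3: u0 ∈ [-3/133, 18/133)
j=3 picked index 4: u0 ∈ [-1/133, 33/266)
j=4 picked index 5: u0 ∈ [-5/266, 51/266)
j=5 picked index 5: u0 ∈ [-43/266, 13/266)
j=6 picked index 6: u0 ∈ [-25/266, 1/7)
intersection: [0, 13/266)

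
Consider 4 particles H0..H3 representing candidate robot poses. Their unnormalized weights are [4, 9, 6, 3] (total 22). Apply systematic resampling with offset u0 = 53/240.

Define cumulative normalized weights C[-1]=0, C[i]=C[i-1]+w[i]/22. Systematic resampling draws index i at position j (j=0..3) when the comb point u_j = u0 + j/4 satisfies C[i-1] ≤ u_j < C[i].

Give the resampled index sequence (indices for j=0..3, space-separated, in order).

1 1 2 3

C = [2/11, 13/22, 19/22, 1]
j=0: u_0=53/240 ∈ [2/11, 13/22) → index 1
j=1: u_1=113/240 ∈ [2/11, 13/22) → index 1
j=2: u_2=173/240 ∈ [13/22, 19/22) → index 2
j=3: u_3=233/240 ∈ [19/22, 1) → index 3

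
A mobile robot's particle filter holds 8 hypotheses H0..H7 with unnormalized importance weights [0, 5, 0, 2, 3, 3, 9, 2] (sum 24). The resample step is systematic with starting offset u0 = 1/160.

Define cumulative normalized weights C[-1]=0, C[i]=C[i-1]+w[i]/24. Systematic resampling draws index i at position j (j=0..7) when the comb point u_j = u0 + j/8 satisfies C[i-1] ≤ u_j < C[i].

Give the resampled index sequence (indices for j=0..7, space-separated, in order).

1 1 3 4 5 6 6 6

C = [0, 5/24, 5/24, 7/24, 5/12, 13/24, 11/12, 1]
j=0: u_0=1/160 ∈ [0, 5/24) → index 1
j=1: u_1=21/160 ∈ [0, 5/24) → index 1
j=2: u_2=41/160 ∈ [5/24, 7/24) → index 3
j=3: u_3=61/160 ∈ [7/24, 5/12) → index 4
j=4: u_4=81/160 ∈ [5/12, 13/24) → index 5
j=5: u_5=101/160 ∈ [13/24, 11/12) → index 6
j=6: u_6=121/160 ∈ [13/24, 11/12) → index 6
j=7: u_7=141/160 ∈ [13/24, 11/12) → index 6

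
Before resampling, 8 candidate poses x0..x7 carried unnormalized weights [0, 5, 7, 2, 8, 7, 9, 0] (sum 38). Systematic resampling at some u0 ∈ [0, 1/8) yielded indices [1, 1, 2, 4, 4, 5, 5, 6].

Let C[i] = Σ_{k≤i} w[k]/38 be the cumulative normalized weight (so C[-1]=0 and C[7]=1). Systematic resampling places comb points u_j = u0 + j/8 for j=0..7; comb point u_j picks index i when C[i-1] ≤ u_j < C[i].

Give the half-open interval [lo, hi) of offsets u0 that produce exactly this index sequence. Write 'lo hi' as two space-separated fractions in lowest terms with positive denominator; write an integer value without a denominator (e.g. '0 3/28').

C = [0, 5/38, 6/19, 7/19, 11/19, 29/38, 1, 1]
j=0 picked index 1: u0 ∈ [0, 5/38)
j=1 picked index 1: u0 ∈ [-1/8, 1/152)
j=2 picked index 2: u0 ∈ [-9/76, 5/76)
j=3 picked index 4: u0 ∈ [-1/152, 31/152)
j=4 picked index 4: u0 ∈ [-5/38, 3/38)
j=5 picked index 5: u0 ∈ [-7/152, 21/152)
j=6 picked index 5: u0 ∈ [-13/76, 1/76)
j=7 picked index 6: u0 ∈ [-17/152, 1/8)
intersection: [0, 1/152)

0 1/152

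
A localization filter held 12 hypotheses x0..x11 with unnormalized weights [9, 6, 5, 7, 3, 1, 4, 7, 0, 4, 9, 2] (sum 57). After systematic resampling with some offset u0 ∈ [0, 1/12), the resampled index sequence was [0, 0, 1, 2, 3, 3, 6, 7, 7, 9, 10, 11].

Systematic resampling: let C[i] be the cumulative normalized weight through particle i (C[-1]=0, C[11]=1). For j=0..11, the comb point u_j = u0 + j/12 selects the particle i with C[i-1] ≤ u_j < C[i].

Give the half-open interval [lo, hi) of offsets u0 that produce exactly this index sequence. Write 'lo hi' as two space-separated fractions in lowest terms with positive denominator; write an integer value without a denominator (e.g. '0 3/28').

11/228 13/228

C = [3/19, 5/19, 20/57, 9/19, 10/19, 31/57, 35/57, 14/19, 14/19, 46/57, 55/57, 1]
j=0 picked index 0: u0 ∈ [0, 3/19)
j=1 picked index 0: u0 ∈ [-1/12, 17/228)
j=2 picked index 1: u0 ∈ [-1/114, 11/114)
j=3 picked index 2: u0 ∈ [1/76, 23/228)
j=4 picked index 3: u0 ∈ [1/57, 8/57)
j=5 picked index 3: u0 ∈ [-5/76, 13/228)
j=6 picked index 6: u0 ∈ [5/114, 13/114)
j=7 picked index 7: u0 ∈ [7/228, 35/228)
j=8 picked index 7: u0 ∈ [-1/19, 4/57)
j=9 picked index 9: u0 ∈ [-1/76, 13/228)
j=10 picked index 10: u0 ∈ [-1/38, 5/38)
j=11 picked index 11: u0 ∈ [11/228, 1/12)
intersection: [11/228, 13/228)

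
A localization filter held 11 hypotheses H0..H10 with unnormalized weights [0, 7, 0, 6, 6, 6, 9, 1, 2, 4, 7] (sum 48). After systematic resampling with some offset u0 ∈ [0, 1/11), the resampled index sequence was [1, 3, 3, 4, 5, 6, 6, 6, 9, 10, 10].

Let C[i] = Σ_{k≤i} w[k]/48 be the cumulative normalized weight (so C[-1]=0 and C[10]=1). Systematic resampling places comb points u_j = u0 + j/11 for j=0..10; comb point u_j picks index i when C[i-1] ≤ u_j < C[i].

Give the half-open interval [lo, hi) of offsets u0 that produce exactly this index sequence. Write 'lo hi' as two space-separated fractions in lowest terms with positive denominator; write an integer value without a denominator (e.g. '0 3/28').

C = [0, 7/48, 7/48, 13/48, 19/48, 25/48, 17/24, 35/48, 37/48, 41/48, 1]
j=0 picked index 1: u0 ∈ [0, 7/48)
j=1 picked index 3: u0 ∈ [29/528, 95/528)
j=2 picked index 3: u0 ∈ [-19/528, 47/528)
j=3 picked index 4: u0 ∈ [-1/528, 65/528)
j=4 picked index 5: u0 ∈ [17/528, 83/528)
j=5 picked index 6: u0 ∈ [35/528, 67/264)
j=6 picked index 6: u0 ∈ [-13/528, 43/264)
j=7 picked index 6: u0 ∈ [-61/528, 19/264)
j=8 picked index 9: u0 ∈ [23/528, 67/528)
j=9 picked index 10: u0 ∈ [19/528, 2/11)
j=10 picked index 10: u0 ∈ [-29/528, 1/11)
intersection: [35/528, 19/264)

35/528 19/264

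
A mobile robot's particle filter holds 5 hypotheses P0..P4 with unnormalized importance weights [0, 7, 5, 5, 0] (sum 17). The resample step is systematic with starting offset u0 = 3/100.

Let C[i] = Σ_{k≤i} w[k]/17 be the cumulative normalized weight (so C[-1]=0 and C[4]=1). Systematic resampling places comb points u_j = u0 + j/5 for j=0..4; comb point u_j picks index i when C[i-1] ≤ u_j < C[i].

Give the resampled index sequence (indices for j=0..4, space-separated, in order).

C = [0, 7/17, 12/17, 1, 1]
j=0: u_0=3/100 ∈ [0, 7/17) → index 1
j=1: u_1=23/100 ∈ [0, 7/17) → index 1
j=2: u_2=43/100 ∈ [7/17, 12/17) → index 2
j=3: u_3=63/100 ∈ [7/17, 12/17) → index 2
j=4: u_4=83/100 ∈ [12/17, 1) → index 3

1 1 2 2 3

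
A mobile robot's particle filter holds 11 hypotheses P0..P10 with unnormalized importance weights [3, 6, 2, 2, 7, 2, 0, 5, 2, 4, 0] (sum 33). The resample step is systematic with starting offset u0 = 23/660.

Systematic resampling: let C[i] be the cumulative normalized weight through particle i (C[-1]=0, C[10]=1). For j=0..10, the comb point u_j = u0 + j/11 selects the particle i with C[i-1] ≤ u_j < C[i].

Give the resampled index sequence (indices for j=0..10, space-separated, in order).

0 1 1 2 4 4 4 7 7 8 9

C = [1/11, 3/11, 1/3, 13/33, 20/33, 2/3, 2/3, 9/11, 29/33, 1, 1]
j=0: u_0=23/660 ∈ [0, 1/11) → index 0
j=1: u_1=83/660 ∈ [1/11, 3/11) → index 1
j=2: u_2=13/60 ∈ [1/11, 3/11) → index 1
j=3: u_3=203/660 ∈ [3/11, 1/3) → index 2
j=4: u_4=263/660 ∈ [13/33, 20/33) → index 4
j=5: u_5=323/660 ∈ [13/33, 20/33) → index 4
j=6: u_6=383/660 ∈ [13/33, 20/33) → index 4
j=7: u_7=443/660 ∈ [2/3, 9/11) → index 7
j=8: u_8=503/660 ∈ [2/3, 9/11) → index 7
j=9: u_9=563/660 ∈ [9/11, 29/33) → index 8
j=10: u_10=623/660 ∈ [29/33, 1) → index 9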